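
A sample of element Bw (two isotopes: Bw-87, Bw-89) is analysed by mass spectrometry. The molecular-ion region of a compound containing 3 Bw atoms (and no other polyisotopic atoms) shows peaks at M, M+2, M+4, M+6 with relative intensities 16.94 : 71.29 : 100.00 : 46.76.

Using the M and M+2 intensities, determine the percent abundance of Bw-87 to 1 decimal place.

If p is the fraction of Bw that is Bw-87, then I(M+2)/I(M) = [C(3,1)·p^2·(1−p)] / p^3 = 3·(1−p)/p = 71.29/16.94 = 4.2084
(1−p)/p = 4.2084/3 = 1.4028  ⇒  p = 1/(1 + 1.4028) = 0.4162
Bw-87: 41.6%, Bw-89: 58.4%.

41.6%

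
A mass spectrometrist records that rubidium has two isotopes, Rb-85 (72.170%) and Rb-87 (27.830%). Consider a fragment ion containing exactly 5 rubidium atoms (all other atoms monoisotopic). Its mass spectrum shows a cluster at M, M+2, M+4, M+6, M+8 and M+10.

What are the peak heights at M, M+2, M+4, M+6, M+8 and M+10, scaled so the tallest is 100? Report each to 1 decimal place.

51.9 : 100.0 : 77.1 : 29.7 : 5.7 : 0.4

Expanding (0.72170 + 0.27830)^5:
P(M) = 0.72170^5 = 0.195787
P(M+2) = 5 × 0.72170^4 × 0.27830^1 = 0.377494
P(M+4) = 10 × 0.72170^3 × 0.27830^2 = 0.291136
P(M+6) = 10 × 0.72170^2 × 0.27830^3 = 0.112267
P(M+8) = 5 × 0.72170^1 × 0.27830^4 = 0.021646
P(M+10) = 0.27830^5 = 0.001669
The M+2 peak is largest (0.377494); scaling to 100 gives 51.9 : 100.0 : 77.1 : 29.7 : 5.7 : 0.4.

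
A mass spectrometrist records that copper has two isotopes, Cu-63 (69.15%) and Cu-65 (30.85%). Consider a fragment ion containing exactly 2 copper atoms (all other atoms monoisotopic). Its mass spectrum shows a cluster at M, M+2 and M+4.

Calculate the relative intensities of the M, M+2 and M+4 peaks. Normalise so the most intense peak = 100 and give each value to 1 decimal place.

100.0 : 89.2 : 19.9

The 2 Cu atoms are independent, so intensities follow the terms of (0.6915 + 0.3085)^2.
P(M) = 0.6915^2 = 0.478172
P(M+2) = 2 × 0.6915^1 × 0.3085^1 = 0.426656
P(M+4) = 0.3085^2 = 0.095172
The M peak is largest (0.478172); scaling to 100 gives 100.0 : 89.2 : 19.9.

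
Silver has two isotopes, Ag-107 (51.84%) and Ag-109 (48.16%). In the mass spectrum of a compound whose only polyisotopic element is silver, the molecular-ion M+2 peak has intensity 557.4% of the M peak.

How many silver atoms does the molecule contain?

6

The M+2/M ratio from n Ag atoms is n · q/p = n · 0.4816/0.5184.
n = 5.574 × 0.5184/0.4816 = 6.00 ≈ 6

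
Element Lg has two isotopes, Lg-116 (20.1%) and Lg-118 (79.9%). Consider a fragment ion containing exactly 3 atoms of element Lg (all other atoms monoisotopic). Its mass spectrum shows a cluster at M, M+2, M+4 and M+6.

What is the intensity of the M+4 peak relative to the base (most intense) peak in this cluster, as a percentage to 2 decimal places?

75.47%

Binomial terms of (0.201 + 0.799)^3: M 0.0081, M+2 0.0968, M+4 0.3850, M+6 0.5101 → M+6 is the base peak.
P(M+6) = C(3,3) × 0.201^0 × 0.799^3 = 1 × 1.0000 × 0.5100824 = 0.510082 (base)
P(M+4) = C(3,2) × 0.201^1 × 0.799^2 = 3 × 0.2010 × 0.638401 = 0.384956
Relative intensity = 0.384956 / 0.510082 × 100 = 75.47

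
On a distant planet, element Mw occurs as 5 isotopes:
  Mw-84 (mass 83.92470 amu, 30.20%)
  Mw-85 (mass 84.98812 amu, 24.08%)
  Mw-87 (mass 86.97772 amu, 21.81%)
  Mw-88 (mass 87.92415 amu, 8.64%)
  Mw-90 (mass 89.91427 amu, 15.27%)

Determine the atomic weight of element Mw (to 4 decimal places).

Weight each isotope mass by its fractional abundance: 0.3020 × 83.92470 + 0.2408 × 84.98812 + 0.2181 × 86.97772 + 0.0864 × 87.92415 + 0.1527 × 89.91427
= 25.345259 + 20.465139 + 18.969841 + 7.596647 + 13.729909 = 86.106795 amu

86.1068 amu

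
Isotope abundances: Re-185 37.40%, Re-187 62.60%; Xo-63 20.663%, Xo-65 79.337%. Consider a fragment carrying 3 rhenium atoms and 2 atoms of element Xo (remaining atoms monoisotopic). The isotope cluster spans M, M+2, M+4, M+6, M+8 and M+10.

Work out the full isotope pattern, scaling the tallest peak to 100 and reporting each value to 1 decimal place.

0.6 : 7.9 : 38.6 : 89.6 : 100.0 : 43.2

Rhenium pattern (n=3): 0.05231362 : 0.26268713 : 0.43968487 : 0.24531438
Element Xo pattern (n=2): 0.04269596 : 0.32786809 : 0.62943596
Convolve the two distributions (both contribute in 2-u steps):
  M: 0.05231362×0.04269596 = 0.002234
  M+2: 0.05231362×0.32786809 + 0.26268713×0.04269596 = 0.028368
  M+4: 0.05231362×0.62943596 + 0.26268713×0.32786809 + 0.43968487×0.04269596 = 0.137828
  M+6: 0.26268713×0.62943596 + 0.43968487×0.32786809 + 0.24531438×0.04269596 = 0.319977
  M+8: 0.43968487×0.62943596 + 0.24531438×0.32786809 = 0.357184
  M+10: 0.24531438×0.62943596 = 0.154410
Scale to base peak (0.357184) = 100: 0.6 : 7.9 : 38.6 : 89.6 : 100.0 : 43.2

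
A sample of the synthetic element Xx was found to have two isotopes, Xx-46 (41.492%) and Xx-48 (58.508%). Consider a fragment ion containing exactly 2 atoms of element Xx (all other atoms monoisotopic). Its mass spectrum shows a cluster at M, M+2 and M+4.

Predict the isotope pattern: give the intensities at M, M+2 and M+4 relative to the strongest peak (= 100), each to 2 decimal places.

35.46 : 100.00 : 70.51

The 2 Xx atoms are independent, so intensities follow the terms of (0.41492 + 0.58508)^2.
P(M) = 0.41492^2 = 0.172159
P(M+2) = 2 × 0.41492^1 × 0.58508^1 = 0.485523
P(M+4) = 0.58508^2 = 0.342319
The M+2 peak is largest (0.485523); scaling to 100 gives 35.46 : 100.00 : 70.51.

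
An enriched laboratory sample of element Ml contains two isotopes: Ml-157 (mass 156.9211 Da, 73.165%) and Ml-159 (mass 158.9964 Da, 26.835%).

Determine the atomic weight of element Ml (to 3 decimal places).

Ar = Σ fᵢ·mᵢ = 0.73165 × 156.9211 + 0.26835 × 158.9964
= 114.81132 + 42.66668 = 157.47800 Da

157.478 Da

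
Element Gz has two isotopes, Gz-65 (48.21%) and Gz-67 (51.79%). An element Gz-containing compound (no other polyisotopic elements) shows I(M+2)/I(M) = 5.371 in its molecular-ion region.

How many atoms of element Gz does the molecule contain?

5

For n independent Gz atoms, I(M+2)/I(M) = n · (abundance Gz-67) / (abundance Gz-65) = n · 0.5179/0.4821.
n = 5.371 × 0.4821/0.5179 = 5.00 ≈ 5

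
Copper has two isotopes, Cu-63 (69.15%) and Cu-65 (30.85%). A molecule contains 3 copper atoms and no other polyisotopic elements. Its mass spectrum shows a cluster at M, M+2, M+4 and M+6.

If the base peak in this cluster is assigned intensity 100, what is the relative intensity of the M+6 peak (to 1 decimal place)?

Term probabilities: M 0.3307, M+2 0.4425, M+4 0.1974, M+6 0.0294. Base peak = M+2.
P(M+2) = C(3,1) × 0.6915^2 × 0.3085^1 = 3 × 0.47817225 × 0.3085 = 0.442548 (base)
P(M+6) = C(3,3) × 0.6915^0 × 0.3085^3 = 1 × 1.0000 × 0.02936064 = 0.029361
Relative intensity = 0.029361 / 0.442548 × 100 = 6.6

6.6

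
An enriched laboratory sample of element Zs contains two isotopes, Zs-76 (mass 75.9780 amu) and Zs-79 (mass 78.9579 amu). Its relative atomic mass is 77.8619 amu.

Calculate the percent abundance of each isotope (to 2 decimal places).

Zs-76: 36.78%, Zs-79: 63.22%

Let x be the fractional abundance of Zs-76; then Zs-79 has abundance 1 − x.
75.9780·x + 78.9579·(1 − x) = 77.8619
(75.9780 − 78.9579)·x = 77.8619 − 78.9579
x = -1.0960 / -2.9799 = 0.36780 → 36.78% Zs-76, 63.22% Zs-79.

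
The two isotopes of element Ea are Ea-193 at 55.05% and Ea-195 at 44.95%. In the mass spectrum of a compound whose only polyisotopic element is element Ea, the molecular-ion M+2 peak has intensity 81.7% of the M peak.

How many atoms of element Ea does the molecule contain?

The M+2/M ratio from n Ea atoms is n · q/p = n · 0.4495/0.5505.
n = 0.817 × 0.5505/0.4495 = 1.00 ≈ 1

1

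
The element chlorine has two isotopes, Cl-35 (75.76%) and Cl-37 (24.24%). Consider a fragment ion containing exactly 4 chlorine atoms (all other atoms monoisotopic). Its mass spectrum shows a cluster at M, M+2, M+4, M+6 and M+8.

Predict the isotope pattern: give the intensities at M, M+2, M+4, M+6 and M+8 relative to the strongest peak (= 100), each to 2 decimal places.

78.14 : 100.00 : 47.99 : 10.24 : 0.82

Each Cl atom is independently Cl-35 (p = 0.7576) or Cl-37 (q = 0.2424); the cluster is the binomial expansion (p + q)^4.
P(M) = 0.7576^4 = 0.329428
P(M+2) = 4 × 0.7576^3 × 0.2424^1 = 0.421612
P(M+4) = 6 × 0.7576^2 × 0.2424^2 = 0.202347
P(M+6) = 4 × 0.7576^1 × 0.2424^3 = 0.043162
P(M+8) = 0.2424^4 = 0.003452
The M+2 peak is largest (0.421612); scaling to 100 gives 78.14 : 100.00 : 47.99 : 10.24 : 0.82.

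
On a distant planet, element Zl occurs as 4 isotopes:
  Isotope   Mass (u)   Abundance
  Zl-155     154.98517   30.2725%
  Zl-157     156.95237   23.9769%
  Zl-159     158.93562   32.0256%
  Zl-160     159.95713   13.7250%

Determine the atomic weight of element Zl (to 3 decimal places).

157.404 u

The abundance-weighted mean is 0.302725 × 154.98517 + 0.239769 × 156.95237 + 0.320256 × 158.93562 + 0.137250 × 159.95713
= 46.917886 + 37.632313 + 50.900086 + 21.954116 = 157.404401 u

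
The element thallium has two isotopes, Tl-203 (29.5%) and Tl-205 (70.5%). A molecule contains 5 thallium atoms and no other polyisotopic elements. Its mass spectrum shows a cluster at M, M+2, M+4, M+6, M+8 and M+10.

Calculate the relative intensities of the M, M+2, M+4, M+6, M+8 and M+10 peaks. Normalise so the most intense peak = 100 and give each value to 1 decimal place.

Each Tl atom is independently Tl-203 (p = 0.295) or Tl-205 (q = 0.705); the cluster is the binomial expansion (p + q)^5.
P(M) = 0.295^5 = 0.002234
P(M+2) = 5 × 0.295^4 × 0.705^1 = 0.026696
P(M+4) = 10 × 0.295^3 × 0.705^2 = 0.127598
P(M+6) = 10 × 0.295^2 × 0.705^3 = 0.304938
P(M+8) = 5 × 0.295^1 × 0.705^4 = 0.364375
P(M+10) = 0.705^5 = 0.174159
The M+8 peak is largest (0.364375); scaling to 100 gives 0.6 : 7.3 : 35.0 : 83.7 : 100.0 : 47.8.

0.6 : 7.3 : 35.0 : 83.7 : 100.0 : 47.8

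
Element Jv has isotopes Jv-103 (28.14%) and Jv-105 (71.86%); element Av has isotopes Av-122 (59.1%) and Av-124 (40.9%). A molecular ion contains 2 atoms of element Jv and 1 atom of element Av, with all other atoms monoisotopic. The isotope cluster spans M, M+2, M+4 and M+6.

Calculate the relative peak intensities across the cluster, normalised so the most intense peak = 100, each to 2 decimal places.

9.94 : 57.67 : 100.00 : 44.88

Element Jv pattern (n=2): 0.07918596 : 0.40442808 : 0.51638596
Element Av pattern (n=1): 0.5910 : 0.4090
Convolve the two distributions (both contribute in 2-u steps):
  M: 0.07918596×0.5910 = 0.046799
  M+2: 0.07918596×0.4090 + 0.40442808×0.5910 = 0.271404
  M+4: 0.40442808×0.4090 + 0.51638596×0.5910 = 0.470595
  M+6: 0.51638596×0.4090 = 0.211202
Scale to base peak (0.470595) = 100: 9.94 : 57.67 : 100.00 : 44.88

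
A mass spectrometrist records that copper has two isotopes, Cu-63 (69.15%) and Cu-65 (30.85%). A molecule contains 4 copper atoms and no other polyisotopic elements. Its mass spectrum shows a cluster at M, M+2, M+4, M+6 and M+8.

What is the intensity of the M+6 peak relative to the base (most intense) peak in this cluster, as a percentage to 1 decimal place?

19.9%

(0.6915 + 0.3085)^4 gives M 0.2286, M+2 0.4080, M+4 0.2731, M+6 0.0812, M+8 0.0091; the largest is M+2.
P(M+2) = C(4,1) × 0.6915^3 × 0.3085^1 = 4 × 0.33065611 × 0.3085 = 0.408030 (base)
P(M+6) = C(4,3) × 0.6915^1 × 0.3085^3 = 4 × 0.6915 × 0.02936064 = 0.081212
Relative intensity = 0.081212 / 0.408030 × 100 = 19.9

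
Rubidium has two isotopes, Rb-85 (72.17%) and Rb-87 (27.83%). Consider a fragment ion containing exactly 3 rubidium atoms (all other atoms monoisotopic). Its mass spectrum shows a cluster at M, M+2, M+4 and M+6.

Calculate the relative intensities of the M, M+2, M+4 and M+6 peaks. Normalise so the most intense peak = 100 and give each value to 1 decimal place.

The 3 Rb atoms are independent, so intensities follow the terms of (0.7217 + 0.2783)^3.
P(M) = 0.7217^3 = 0.375898
P(M+2) = 3 × 0.7217^2 × 0.2783^1 = 0.434858
P(M+4) = 3 × 0.7217^1 × 0.2783^2 = 0.167689
P(M+6) = 0.2783^3 = 0.021555
The M+2 peak is largest (0.434858); scaling to 100 gives 86.4 : 100.0 : 38.6 : 5.0.

86.4 : 100.0 : 38.6 : 5.0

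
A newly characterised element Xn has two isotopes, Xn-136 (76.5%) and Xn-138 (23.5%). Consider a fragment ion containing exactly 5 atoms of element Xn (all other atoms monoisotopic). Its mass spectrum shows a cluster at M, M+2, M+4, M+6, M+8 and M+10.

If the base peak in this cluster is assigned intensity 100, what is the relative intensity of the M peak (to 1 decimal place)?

Binomial terms of (0.765 + 0.235)^5: M 0.2620, M+2 0.4024, M+4 0.2472, M+6 0.0759, M+8 0.0117, M+10 0.0007 → M+2 is the base peak.
P(M+2) = C(5,1) × 0.765^4 × 0.235^1 = 5 × 0.3424883 × 0.2350 = 0.402424 (base)
P(M) = C(5,0) × 0.765^5 × 0.235^0 = 1 × 0.26200355 × 1.0000 = 0.262004
Relative intensity = 0.262004 / 0.402424 × 100 = 65.1

65.1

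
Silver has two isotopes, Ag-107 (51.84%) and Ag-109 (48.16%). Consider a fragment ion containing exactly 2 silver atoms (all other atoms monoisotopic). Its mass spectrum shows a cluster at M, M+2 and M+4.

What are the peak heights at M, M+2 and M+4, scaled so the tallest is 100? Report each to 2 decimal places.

53.82 : 100.00 : 46.45

Expanding (0.5184 + 0.4816)^2:
P(M) = 0.5184^2 = 0.268739
P(M+2) = 2 × 0.5184^1 × 0.4816^1 = 0.499323
P(M+4) = 0.4816^2 = 0.231939
The M+2 peak is largest (0.499323); scaling to 100 gives 53.82 : 100.00 : 46.45.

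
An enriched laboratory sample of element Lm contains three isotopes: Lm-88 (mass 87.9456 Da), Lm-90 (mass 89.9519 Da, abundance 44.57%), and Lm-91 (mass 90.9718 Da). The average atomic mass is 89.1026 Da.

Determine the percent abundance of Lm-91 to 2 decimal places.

The remaining 55.43% is split between Lm-88 (fraction x) and Lm-91 (fraction 0.5543 − x).
Substituting: 87.9456x + 90.9718(0.5543 − x) = 49.01103817
(87.9456 − 90.9718)x = -1.41463057  ⇒  x = 0.46746, y = 0.08684
Lm-88: 46.75%, Lm-91: 8.68%.

8.68%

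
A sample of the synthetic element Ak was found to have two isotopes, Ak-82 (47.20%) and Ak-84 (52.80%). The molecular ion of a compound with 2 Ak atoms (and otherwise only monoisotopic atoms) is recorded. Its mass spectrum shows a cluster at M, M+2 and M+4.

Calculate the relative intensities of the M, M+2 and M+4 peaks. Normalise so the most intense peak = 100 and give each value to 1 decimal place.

Each Ak atom is independently Ak-82 (p = 0.4720) or Ak-84 (q = 0.5280); the cluster is the binomial expansion (p + q)^2.
P(M) = 0.4720^2 = 0.222784
P(M+2) = 2 × 0.4720^1 × 0.5280^1 = 0.498432
P(M+4) = 0.5280^2 = 0.278784
The M+2 peak is largest (0.498432); scaling to 100 gives 44.7 : 100.0 : 55.9.

44.7 : 100.0 : 55.9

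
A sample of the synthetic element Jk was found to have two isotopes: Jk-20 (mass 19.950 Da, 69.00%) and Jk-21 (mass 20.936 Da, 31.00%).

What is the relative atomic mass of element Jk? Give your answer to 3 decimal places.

Weight each isotope mass by its fractional abundance: 0.6900 × 19.950 + 0.3100 × 20.936
= 13.7655 + 6.4902 = 20.2557 Da

20.256 Da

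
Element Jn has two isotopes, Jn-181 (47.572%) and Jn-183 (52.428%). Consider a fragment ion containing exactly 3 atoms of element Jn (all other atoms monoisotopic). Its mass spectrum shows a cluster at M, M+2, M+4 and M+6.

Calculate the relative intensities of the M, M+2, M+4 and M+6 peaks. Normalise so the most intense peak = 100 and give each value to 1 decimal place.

27.4 : 90.7 : 100.0 : 36.7

The 3 Jn atoms are independent, so intensities follow the terms of (0.47572 + 0.52428)^3.
P(M) = 0.47572^3 = 0.107660
P(M+2) = 3 × 0.47572^2 × 0.52428^1 = 0.355949
P(M+4) = 3 × 0.47572^1 × 0.52428^2 = 0.392283
P(M+6) = 0.52428^3 = 0.144109
The M+4 peak is largest (0.392283); scaling to 100 gives 27.4 : 90.7 : 100.0 : 36.7.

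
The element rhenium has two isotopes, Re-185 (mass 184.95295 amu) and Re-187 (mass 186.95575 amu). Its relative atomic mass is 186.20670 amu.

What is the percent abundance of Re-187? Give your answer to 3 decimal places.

62.600%

With x = fraction of Re-185 (so Re-187 is 1 − x):
184.95295·x + 186.95575·(1 − x) = 186.20670
(184.95295 − 186.95575)·x = 186.20670 − 186.95575
x = -0.74905 / -2.00280 = 0.37400 → 37.400% Re-185, 62.600% Re-187.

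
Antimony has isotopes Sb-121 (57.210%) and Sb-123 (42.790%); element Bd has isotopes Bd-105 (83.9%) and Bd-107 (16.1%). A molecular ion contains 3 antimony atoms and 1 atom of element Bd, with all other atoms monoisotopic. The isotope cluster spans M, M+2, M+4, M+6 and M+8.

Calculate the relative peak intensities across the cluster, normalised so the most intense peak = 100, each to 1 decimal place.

41.1 : 100.0 : 86.6 : 30.4 : 3.3

Antimony pattern (n=3): 0.18724742 : 0.42015297 : 0.3142518 : 0.07834781
Element Bd pattern (n=1): 0.8390 : 0.1610
Convolve the two distributions (both contribute in 2-u steps):
  M: 0.18724742×0.8390 = 0.157101
  M+2: 0.18724742×0.1610 + 0.42015297×0.8390 = 0.382655
  M+4: 0.42015297×0.1610 + 0.3142518×0.8390 = 0.331302
  M+6: 0.3142518×0.1610 + 0.07834781×0.8390 = 0.116328
  M+8: 0.07834781×0.1610 = 0.012614
Scale to base peak (0.382655) = 100: 41.1 : 100.0 : 86.6 : 30.4 : 3.3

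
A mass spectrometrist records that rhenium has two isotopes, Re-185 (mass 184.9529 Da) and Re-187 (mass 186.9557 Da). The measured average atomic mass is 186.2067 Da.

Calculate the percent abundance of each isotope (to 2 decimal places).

Let x be the fractional abundance of Re-185; then Re-187 has abundance 1 − x.
184.9529·x + 186.9557·(1 − x) = 186.2067
(184.9529 − 186.9557)·x = 186.2067 − 186.9557
x = -0.7490 / -2.0028 = 0.37398 → 37.40% Re-185, 62.60% Re-187.

Re-185: 37.40%, Re-187: 62.60%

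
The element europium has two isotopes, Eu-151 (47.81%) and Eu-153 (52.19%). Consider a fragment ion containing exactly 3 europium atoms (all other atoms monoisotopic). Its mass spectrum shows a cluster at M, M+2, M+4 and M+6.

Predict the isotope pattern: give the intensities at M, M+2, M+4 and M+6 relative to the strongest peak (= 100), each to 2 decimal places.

27.97 : 91.61 : 100.00 : 36.39

The 3 Eu atoms are independent, so intensities follow the terms of (0.4781 + 0.5219)^3.
P(M) = 0.4781^3 = 0.109284
P(M+2) = 3 × 0.4781^2 × 0.5219^1 = 0.357887
P(M+4) = 3 × 0.4781^1 × 0.5219^2 = 0.390674
P(M+6) = 0.5219^3 = 0.142155
The M+4 peak is largest (0.390674); scaling to 100 gives 27.97 : 91.61 : 100.00 : 36.39.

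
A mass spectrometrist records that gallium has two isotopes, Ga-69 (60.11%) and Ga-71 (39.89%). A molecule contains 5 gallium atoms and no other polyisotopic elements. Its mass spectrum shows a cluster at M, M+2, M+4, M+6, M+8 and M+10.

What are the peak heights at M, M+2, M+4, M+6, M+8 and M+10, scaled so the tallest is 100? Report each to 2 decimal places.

22.71 : 75.34 : 100.00 : 66.36 : 22.02 : 2.92

Expanding (0.6011 + 0.3989)^5:
P(M) = 0.6011^5 = 0.078475
P(M+2) = 5 × 0.6011^4 × 0.3989^1 = 0.260388
P(M+4) = 10 × 0.6011^3 × 0.3989^2 = 0.345596
P(M+6) = 10 × 0.6011^2 × 0.3989^3 = 0.229343
P(M+8) = 5 × 0.6011^1 × 0.3989^4 = 0.076098
P(M+10) = 0.3989^5 = 0.010100
The M+4 peak is largest (0.345596); scaling to 100 gives 22.71 : 75.34 : 100.00 : 66.36 : 22.02 : 2.92.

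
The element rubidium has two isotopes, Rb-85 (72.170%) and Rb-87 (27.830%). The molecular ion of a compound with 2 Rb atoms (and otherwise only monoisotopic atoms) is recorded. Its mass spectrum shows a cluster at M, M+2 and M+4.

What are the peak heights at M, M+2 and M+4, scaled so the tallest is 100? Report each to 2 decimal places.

Expanding (0.72170 + 0.27830)^2:
P(M) = 0.72170^2 = 0.520851
P(M+2) = 2 × 0.72170^1 × 0.27830^1 = 0.401698
P(M+4) = 0.27830^2 = 0.077451
The M peak is largest (0.520851); scaling to 100 gives 100.00 : 77.12 : 14.87.

100.00 : 77.12 : 14.87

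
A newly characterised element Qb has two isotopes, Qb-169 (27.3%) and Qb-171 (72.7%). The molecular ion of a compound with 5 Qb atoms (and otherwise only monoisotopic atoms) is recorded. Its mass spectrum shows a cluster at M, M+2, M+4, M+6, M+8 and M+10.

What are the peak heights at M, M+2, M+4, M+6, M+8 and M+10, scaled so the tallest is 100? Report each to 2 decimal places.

0.40 : 5.30 : 28.20 : 75.10 : 100.00 : 53.26

The 5 Qb atoms are independent, so intensities follow the terms of (0.273 + 0.727)^5.
P(M) = 0.273^5 = 0.001516
P(M+2) = 5 × 0.273^4 × 0.727^1 = 0.020191
P(M+4) = 10 × 0.273^3 × 0.727^2 = 0.107537
P(M+6) = 10 × 0.273^2 × 0.727^3 = 0.286371
P(M+8) = 5 × 0.273^1 × 0.727^4 = 0.381303
P(M+10) = 0.727^5 = 0.203082
The M+8 peak is largest (0.381303); scaling to 100 gives 0.40 : 5.30 : 28.20 : 75.10 : 100.00 : 53.26.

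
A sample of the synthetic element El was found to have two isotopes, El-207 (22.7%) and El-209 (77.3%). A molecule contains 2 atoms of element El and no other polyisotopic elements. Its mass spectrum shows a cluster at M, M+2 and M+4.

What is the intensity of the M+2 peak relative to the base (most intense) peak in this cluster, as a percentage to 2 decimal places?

Term probabilities: M 0.0515, M+2 0.3509, M+4 0.5975. Base peak = M+4.
P(M+4) = C(2,2) × 0.227^0 × 0.773^2 = 1 × 1.0000 × 0.597529 = 0.597529 (base)
P(M+2) = C(2,1) × 0.227^1 × 0.773^1 = 2 × 0.2270 × 0.7730 = 0.350942
Relative intensity = 0.350942 / 0.597529 × 100 = 58.73

58.73%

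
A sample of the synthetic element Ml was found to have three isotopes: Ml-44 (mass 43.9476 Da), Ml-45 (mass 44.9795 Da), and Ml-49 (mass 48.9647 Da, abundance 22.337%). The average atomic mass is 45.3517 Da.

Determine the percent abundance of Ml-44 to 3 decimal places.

The remaining 77.663% is split between Ml-44 (fraction x) and Ml-45 (fraction 0.77663 − x).
Substituting: 43.9476x + 44.9795(0.77663 − x) = 34.414454961
(43.9476 − 44.9795)x = -0.517974124  ⇒  x = 0.50196, y = 0.27467
Ml-44: 50.196%, Ml-45: 27.467%.

50.196%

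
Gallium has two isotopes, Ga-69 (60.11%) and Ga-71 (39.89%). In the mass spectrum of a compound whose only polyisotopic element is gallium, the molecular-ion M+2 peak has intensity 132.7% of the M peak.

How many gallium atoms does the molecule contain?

2

The M+2/M ratio from n Ga atoms is n · q/p = n · 0.3989/0.6011.
n = 1.327 × 0.6011/0.3989 = 2.00 ≈ 2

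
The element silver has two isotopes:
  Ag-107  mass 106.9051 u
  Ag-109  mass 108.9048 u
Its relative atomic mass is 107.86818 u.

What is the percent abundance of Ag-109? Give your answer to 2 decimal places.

48.16%

Writing the weighted mean with unknown fraction x of Ag-107:
106.9051·x + 108.9048·(1 − x) = 107.86818
(106.9051 − 108.9048)·x = 107.86818 − 108.9048
x = -1.03662 / -1.9997 = 0.51839 → 51.84% Ag-107, 48.16% Ag-109.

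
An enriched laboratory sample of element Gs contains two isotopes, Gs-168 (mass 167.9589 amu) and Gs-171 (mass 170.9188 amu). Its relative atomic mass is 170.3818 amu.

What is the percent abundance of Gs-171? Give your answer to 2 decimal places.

With x = fraction of Gs-168 (so Gs-171 is 1 − x):
167.9589·x + 170.9188·(1 − x) = 170.3818
(167.9589 − 170.9188)·x = 170.3818 − 170.9188
x = -0.5370 / -2.9599 = 0.18143 → 18.14% Gs-168, 81.86% Gs-171.

81.86%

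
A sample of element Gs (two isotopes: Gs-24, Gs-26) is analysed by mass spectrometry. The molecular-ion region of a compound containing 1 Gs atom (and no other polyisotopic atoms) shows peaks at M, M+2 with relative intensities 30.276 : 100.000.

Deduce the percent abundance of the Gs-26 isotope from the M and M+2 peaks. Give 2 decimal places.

Let p = fractional abundance of Gs-24. I(M+2)/I(M) = [C(1,1)·p^0·(1−p)] / p^1 = 1·(1−p)/p = 100.000/30.276 = 3.3029
(1−p)/p = 3.3029/1 = 3.3029  ⇒  p = 1/(1 + 3.3029) = 0.2324
Gs-24: 23.24%, Gs-26: 76.76%.

76.76%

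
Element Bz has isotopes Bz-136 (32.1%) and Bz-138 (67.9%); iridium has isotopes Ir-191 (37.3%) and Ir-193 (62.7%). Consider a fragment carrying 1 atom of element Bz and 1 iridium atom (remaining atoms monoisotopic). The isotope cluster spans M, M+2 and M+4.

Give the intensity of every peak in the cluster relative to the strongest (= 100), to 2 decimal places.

26.34 : 100.00 : 93.66

Element Bz pattern (n=1): 0.3210 : 0.6790
Iridium pattern (n=1): 0.3730 : 0.6270
Convolve the two distributions (both contribute in 2-u steps):
  M: 0.3210×0.3730 = 0.119733
  M+2: 0.3210×0.6270 + 0.6790×0.3730 = 0.454534
  M+4: 0.6790×0.6270 = 0.425733
Scale to base peak (0.454534) = 100: 26.34 : 100.00 : 93.66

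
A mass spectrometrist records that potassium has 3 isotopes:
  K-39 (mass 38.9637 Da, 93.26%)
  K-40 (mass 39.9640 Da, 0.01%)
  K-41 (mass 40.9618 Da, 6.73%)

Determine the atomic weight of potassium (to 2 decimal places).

Average mass = Σ (abundance × isotope mass) = 0.9326 × 38.9637 + 0.0001 × 39.9640 + 0.0673 × 40.9618
= 36.33755 + 0.00400 + 2.75673 = 39.09828 Da

39.10 Da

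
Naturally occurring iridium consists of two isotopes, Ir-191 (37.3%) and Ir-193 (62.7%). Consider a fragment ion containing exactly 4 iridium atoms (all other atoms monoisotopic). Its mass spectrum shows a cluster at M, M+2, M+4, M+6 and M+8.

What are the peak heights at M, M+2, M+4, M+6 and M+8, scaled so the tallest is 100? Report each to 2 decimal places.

5.26 : 35.39 : 89.23 : 100.00 : 42.02

Each Ir atom is independently Ir-191 (p = 0.373) or Ir-193 (q = 0.627); the cluster is the binomial expansion (p + q)^4.
P(M) = 0.373^4 = 0.019357
P(M+2) = 4 × 0.373^3 × 0.627^1 = 0.130153
P(M+4) = 6 × 0.373^2 × 0.627^2 = 0.328174
P(M+6) = 4 × 0.373^1 × 0.627^3 = 0.367766
P(M+8) = 0.627^4 = 0.154550
The M+6 peak is largest (0.367766); scaling to 100 gives 5.26 : 35.39 : 89.23 : 100.00 : 42.02.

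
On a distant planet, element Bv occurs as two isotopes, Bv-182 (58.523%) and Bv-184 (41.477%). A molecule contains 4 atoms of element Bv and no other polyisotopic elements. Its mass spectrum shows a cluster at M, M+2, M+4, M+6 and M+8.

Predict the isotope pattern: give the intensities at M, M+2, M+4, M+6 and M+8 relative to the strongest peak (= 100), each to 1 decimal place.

33.2 : 94.1 : 100.0 : 47.2 : 8.4

The 4 Bv atoms are independent, so intensities follow the terms of (0.58523 + 0.41477)^4.
P(M) = 0.58523^4 = 0.117302
P(M+2) = 4 × 0.58523^3 × 0.41477^1 = 0.332542
P(M+4) = 6 × 0.58523^2 × 0.41477^2 = 0.353524
P(M+6) = 4 × 0.58523^1 × 0.41477^3 = 0.167035
P(M+8) = 0.41477^4 = 0.029596
The M+4 peak is largest (0.353524); scaling to 100 gives 33.2 : 94.1 : 100.0 : 47.2 : 8.4.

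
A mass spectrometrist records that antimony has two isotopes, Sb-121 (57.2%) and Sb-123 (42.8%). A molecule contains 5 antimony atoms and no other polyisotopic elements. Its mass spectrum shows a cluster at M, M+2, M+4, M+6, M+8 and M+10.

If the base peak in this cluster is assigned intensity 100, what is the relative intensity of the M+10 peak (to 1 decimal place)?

4.2

(0.572 + 0.428)^5 gives M 0.0612, M+2 0.2291, M+4 0.3428, M+6 0.2565, M+8 0.0960, M+10 0.0144; the largest is M+4.
P(M+4) = C(5,2) × 0.572^3 × 0.428^2 = 10 × 0.18714925 × 0.183184 = 0.342827 (base)
P(M+10) = C(5,5) × 0.572^0 × 0.428^5 = 1 × 1.0000 × 0.01436213 = 0.014362
Relative intensity = 0.014362 / 0.342827 × 100 = 4.2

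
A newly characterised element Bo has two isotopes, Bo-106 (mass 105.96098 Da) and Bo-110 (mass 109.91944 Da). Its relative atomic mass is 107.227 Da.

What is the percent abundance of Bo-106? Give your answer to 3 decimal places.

68.017%

Let x be the fractional abundance of Bo-106; then Bo-110 has abundance 1 − x.
105.96098·x + 109.91944·(1 − x) = 107.227
(105.96098 − 109.91944)·x = 107.227 − 109.91944
x = -2.69244 / -3.95846 = 0.68017 → 68.017% Bo-106, 31.983% Bo-110.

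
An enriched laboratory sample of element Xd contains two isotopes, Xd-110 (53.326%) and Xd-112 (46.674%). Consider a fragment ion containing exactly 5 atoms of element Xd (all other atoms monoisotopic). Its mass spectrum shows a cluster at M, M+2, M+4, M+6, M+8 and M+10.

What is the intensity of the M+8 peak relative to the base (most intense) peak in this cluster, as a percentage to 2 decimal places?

(0.53326 + 0.46674)^5 gives M 0.0431, M+2 0.1887, M+4 0.3303, M+6 0.2891, M+8 0.1265, M+10 0.0222; the largest is M+4.
P(M+4) = C(5,2) × 0.53326^3 × 0.46674^2 = 10 × 0.15164113 × 0.21784623 = 0.330344 (base)
P(M+8) = C(5,4) × 0.53326^1 × 0.46674^4 = 5 × 0.53326 × 0.04745698 = 0.126535
Relative intensity = 0.126535 / 0.330344 × 100 = 38.30

38.30%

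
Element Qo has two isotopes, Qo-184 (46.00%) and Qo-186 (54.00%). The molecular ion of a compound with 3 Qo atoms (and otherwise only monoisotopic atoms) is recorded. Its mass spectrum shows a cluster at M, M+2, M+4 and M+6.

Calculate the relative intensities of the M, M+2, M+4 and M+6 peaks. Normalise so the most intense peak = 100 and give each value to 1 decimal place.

The 3 Qo atoms are independent, so intensities follow the terms of (0.4600 + 0.5400)^3.
P(M) = 0.4600^3 = 0.097336
P(M+2) = 3 × 0.4600^2 × 0.5400^1 = 0.342792
P(M+4) = 3 × 0.4600^1 × 0.5400^2 = 0.402408
P(M+6) = 0.5400^3 = 0.157464
The M+4 peak is largest (0.402408); scaling to 100 gives 24.2 : 85.2 : 100.0 : 39.1.

24.2 : 85.2 : 100.0 : 39.1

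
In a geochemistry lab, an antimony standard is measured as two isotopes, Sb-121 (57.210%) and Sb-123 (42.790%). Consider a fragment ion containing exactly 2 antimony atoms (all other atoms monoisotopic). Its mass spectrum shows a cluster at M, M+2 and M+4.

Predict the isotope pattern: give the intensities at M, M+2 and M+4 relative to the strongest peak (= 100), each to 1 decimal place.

Expanding (0.57210 + 0.42790)^2:
P(M) = 0.57210^2 = 0.327298
P(M+2) = 2 × 0.57210^1 × 0.42790^1 = 0.489603
P(M+4) = 0.42790^2 = 0.183098
The M+2 peak is largest (0.489603); scaling to 100 gives 66.8 : 100.0 : 37.4.

66.8 : 100.0 : 37.4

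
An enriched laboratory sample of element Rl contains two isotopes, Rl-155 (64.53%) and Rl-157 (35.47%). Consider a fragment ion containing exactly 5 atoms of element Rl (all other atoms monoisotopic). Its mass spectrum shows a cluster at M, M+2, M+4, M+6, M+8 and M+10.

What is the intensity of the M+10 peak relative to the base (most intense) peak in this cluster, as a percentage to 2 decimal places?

1.66%

Term probabilities: M 0.1119, M+2 0.3075, M+4 0.3381, M+6 0.1858, M+8 0.0511, M+10 0.0056. Base peak = M+4.
P(M+4) = C(5,2) × 0.6453^3 × 0.3547^2 = 10 × 0.26871072 × 0.12581209 = 0.338071 (base)
P(M+10) = C(5,5) × 0.6453^0 × 0.3547^5 = 1 × 1.0000 × 0.00561443 = 0.005614
Relative intensity = 0.005614 / 0.338071 × 100 = 1.66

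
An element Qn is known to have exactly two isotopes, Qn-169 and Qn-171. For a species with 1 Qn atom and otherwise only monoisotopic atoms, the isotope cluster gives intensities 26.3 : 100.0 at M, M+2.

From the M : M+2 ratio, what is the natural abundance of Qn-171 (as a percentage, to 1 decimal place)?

If p is the fraction of Qn that is Qn-169, then I(M+2)/I(M) = [C(1,1)·p^0·(1−p)] / p^1 = 1·(1−p)/p = 100.0/26.3 = 3.8023
(1−p)/p = 3.8023/1 = 3.8023  ⇒  p = 1/(1 + 3.8023) = 0.2082
Qn-169: 20.8%, Qn-171: 79.2%.

79.2%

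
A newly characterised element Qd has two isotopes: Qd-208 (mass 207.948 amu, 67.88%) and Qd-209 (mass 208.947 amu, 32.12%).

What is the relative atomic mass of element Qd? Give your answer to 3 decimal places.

The abundance-weighted mean is 0.6788 × 207.948 + 0.3212 × 208.947
= 141.1551 + 67.1138 = 208.2689 amu

208.269 amu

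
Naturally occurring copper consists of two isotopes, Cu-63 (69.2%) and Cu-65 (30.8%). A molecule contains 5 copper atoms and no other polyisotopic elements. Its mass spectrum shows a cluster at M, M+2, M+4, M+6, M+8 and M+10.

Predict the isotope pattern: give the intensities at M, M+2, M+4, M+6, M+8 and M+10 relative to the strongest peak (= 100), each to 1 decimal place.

Expanding (0.692 + 0.308)^5:
P(M) = 0.692^5 = 0.158683
P(M+2) = 5 × 0.692^4 × 0.308^1 = 0.353139
P(M+4) = 10 × 0.692^3 × 0.308^2 = 0.314355
P(M+6) = 10 × 0.692^2 × 0.308^3 = 0.139915
P(M+8) = 5 × 0.692^1 × 0.308^4 = 0.031137
P(M+10) = 0.308^5 = 0.002772
The M+2 peak is largest (0.353139); scaling to 100 gives 44.9 : 100.0 : 89.0 : 39.6 : 8.8 : 0.8.

44.9 : 100.0 : 89.0 : 39.6 : 8.8 : 0.8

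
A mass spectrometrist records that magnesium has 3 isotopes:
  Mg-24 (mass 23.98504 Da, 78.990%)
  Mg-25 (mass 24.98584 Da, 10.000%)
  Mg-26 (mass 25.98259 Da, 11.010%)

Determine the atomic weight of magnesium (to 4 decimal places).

Weight each isotope mass by its fractional abundance: 0.78990 × 23.98504 + 0.10000 × 24.98584 + 0.11010 × 25.98259
= 18.945783 + 2.498584 + 2.860683 = 24.305050 Da

24.3051 Da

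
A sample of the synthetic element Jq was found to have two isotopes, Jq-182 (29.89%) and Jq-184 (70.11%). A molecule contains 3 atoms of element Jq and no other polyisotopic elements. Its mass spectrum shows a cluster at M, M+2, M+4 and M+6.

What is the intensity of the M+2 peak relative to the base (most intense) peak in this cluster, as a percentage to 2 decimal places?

Binomial terms of (0.2989 + 0.7011)^3: M 0.0267, M+2 0.1879, M+4 0.4408, M+6 0.3446 → M+4 is the base peak.
P(M+4) = C(3,2) × 0.2989^1 × 0.7011^2 = 3 × 0.2989 × 0.49154121 = 0.440765 (base)
P(M+2) = C(3,1) × 0.2989^2 × 0.7011^1 = 3 × 0.08934121 × 0.7011 = 0.187911
Relative intensity = 0.187911 / 0.440765 × 100 = 42.63

42.63%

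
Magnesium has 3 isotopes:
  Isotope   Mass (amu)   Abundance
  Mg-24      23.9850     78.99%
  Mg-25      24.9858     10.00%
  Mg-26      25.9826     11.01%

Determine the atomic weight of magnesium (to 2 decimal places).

The abundance-weighted mean is 0.7899 × 23.9850 + 0.1000 × 24.9858 + 0.1101 × 25.9826
= 18.94575 + 2.49858 + 2.86068 = 24.30501 amu

24.31 amu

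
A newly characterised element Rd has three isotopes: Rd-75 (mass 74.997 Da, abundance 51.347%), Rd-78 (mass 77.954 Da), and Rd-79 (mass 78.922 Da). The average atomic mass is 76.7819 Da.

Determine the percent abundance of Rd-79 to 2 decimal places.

35.77%

Let x and y be the fractions of Rd-78 and Rd-79. Then x + y = 1 − 0.51347 = 0.48653 and 77.954x + 78.922y = 76.7819 − 0.51347×74.997 = 38.27319041.
Substituting: 77.954x + 78.922(0.48653 − x) = 38.27319041
(77.954 − 78.922)x = -0.12473025  ⇒  x = 0.12885, y = 0.35768
Rd-78: 12.89%, Rd-79: 35.77%.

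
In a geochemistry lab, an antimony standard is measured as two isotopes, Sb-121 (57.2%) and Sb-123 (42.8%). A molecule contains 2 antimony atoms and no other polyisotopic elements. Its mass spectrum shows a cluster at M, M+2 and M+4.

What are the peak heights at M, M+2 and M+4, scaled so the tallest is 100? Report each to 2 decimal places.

66.82 : 100.00 : 37.41

The 2 Sb atoms are independent, so intensities follow the terms of (0.572 + 0.428)^2.
P(M) = 0.572^2 = 0.327184
P(M+2) = 2 × 0.572^1 × 0.428^1 = 0.489632
P(M+4) = 0.428^2 = 0.183184
The M+2 peak is largest (0.489632); scaling to 100 gives 66.82 : 100.00 : 37.41.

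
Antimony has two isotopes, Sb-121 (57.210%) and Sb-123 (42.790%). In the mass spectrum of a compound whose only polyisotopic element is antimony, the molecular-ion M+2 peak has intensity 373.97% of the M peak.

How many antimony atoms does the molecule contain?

With n Sb atoms, P(M+2)/P(M) = C(n,1)·p^(n−1)q / p^n = n·q/p = n · 0.42790/0.57210.
n = 3.7397 × 0.57210/0.42790 = 5.00 ≈ 5

5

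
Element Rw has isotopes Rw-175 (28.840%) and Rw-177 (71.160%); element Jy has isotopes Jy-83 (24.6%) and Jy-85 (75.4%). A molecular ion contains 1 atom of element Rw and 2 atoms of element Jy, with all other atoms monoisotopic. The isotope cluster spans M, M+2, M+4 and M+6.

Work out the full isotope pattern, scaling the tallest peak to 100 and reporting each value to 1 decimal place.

Element Rw pattern (n=1): 0.2884 : 0.7116
Element Jy pattern (n=2): 0.060516 : 0.370968 : 0.568516
Convolve the two distributions (both contribute in 2-u steps):
  M: 0.2884×0.060516 = 0.017453
  M+2: 0.2884×0.370968 + 0.7116×0.060516 = 0.150050
  M+4: 0.2884×0.568516 + 0.7116×0.370968 = 0.427941
  M+6: 0.7116×0.568516 = 0.404556
Scale to base peak (0.427941) = 100: 4.1 : 35.1 : 100.0 : 94.5

4.1 : 35.1 : 100.0 : 94.5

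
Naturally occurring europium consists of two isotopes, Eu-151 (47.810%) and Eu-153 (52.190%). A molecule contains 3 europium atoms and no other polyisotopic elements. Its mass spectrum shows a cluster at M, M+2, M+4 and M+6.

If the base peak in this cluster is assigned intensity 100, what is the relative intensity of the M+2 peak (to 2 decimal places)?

91.61

(0.47810 + 0.52190)^3 gives M 0.1093, M+2 0.3579, M+4 0.3907, M+6 0.1422; the largest is M+4.
P(M+4) = C(3,2) × 0.47810^1 × 0.52190^2 = 3 × 0.4781 × 0.27237961 = 0.390674 (base)
P(M+2) = C(3,1) × 0.47810^2 × 0.52190^1 = 3 × 0.22857961 × 0.5219 = 0.357887
Relative intensity = 0.357887 / 0.390674 × 100 = 91.61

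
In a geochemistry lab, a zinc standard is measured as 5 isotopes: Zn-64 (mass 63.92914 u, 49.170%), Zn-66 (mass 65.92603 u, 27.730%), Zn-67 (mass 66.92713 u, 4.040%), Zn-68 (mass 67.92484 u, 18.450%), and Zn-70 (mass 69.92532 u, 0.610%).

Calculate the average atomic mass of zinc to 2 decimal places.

65.38 u

The abundance-weighted mean is 0.49170 × 63.92914 + 0.27730 × 65.92603 + 0.04040 × 66.92713 + 0.18450 × 67.92484 + 0.00610 × 69.92532
= 31.433958 + 18.281288 + 2.703856 + 12.532133 + 0.426544 = 65.377779 u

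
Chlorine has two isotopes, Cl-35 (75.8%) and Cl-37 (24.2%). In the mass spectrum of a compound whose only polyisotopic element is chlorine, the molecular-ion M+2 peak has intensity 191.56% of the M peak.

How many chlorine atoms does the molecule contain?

The M+2/M ratio from n Cl atoms is n · q/p = n · 0.242/0.758.
n = 1.9156 × 0.758/0.242 = 6.00 ≈ 6

6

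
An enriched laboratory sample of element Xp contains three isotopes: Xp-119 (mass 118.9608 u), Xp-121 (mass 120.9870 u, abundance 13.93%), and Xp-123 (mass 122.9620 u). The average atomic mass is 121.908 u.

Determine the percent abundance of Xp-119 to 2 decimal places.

Let x and y be the fractions of Xp-119 and Xp-123. Then x + y = 1 − 0.1393 = 0.8607 and 118.9608x + 122.9620y = 121.908 − 0.1393×120.9870 = 105.0545109.
Substituting: 118.9608x + 122.9620(0.8607 − x) = 105.0545109
(118.9608 − 122.9620)x = -0.7788825  ⇒  x = 0.19466, y = 0.66604
Xp-119: 19.47%, Xp-123: 66.60%.

19.47%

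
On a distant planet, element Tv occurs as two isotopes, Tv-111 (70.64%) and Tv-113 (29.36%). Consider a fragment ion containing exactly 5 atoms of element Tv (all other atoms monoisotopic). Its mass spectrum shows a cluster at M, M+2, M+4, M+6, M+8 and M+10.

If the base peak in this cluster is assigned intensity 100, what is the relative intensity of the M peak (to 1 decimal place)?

Term probabilities: M 0.1759, M+2 0.3655, M+4 0.3039, M+6 0.1263, M+8 0.0262, M+10 0.0022. Base peak = M+2.
P(M+2) = C(5,1) × 0.7064^4 × 0.2936^1 = 5 × 0.24900196 × 0.2936 = 0.365535 (base)
P(M) = C(5,0) × 0.7064^5 × 0.2936^0 = 1 × 0.17589498 × 1.0000 = 0.175895
Relative intensity = 0.175895 / 0.365535 × 100 = 48.1

48.1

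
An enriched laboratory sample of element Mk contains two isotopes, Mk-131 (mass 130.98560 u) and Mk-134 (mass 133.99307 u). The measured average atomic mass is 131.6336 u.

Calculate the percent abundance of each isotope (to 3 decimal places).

Writing the weighted mean with unknown fraction x of Mk-131:
130.98560·x + 133.99307·(1 − x) = 131.6336
(130.98560 − 133.99307)·x = 131.6336 − 133.99307
x = -2.35947 / -3.00747 = 0.78454 → 78.454% Mk-131, 21.546% Mk-134.

Mk-131: 78.454%, Mk-134: 21.546%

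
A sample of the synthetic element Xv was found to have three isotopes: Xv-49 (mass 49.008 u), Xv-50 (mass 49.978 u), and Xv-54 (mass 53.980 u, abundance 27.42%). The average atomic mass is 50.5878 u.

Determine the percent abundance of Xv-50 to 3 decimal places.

Let x and y be the fractions of Xv-49 and Xv-50. Then x + y = 1 − 0.2742 = 0.7258 and 49.008x + 49.978y = 50.5878 − 0.2742×53.980 = 35.786484.
Substituting: 49.008x + 49.978(0.7258 − x) = 35.786484
(49.008 − 49.978)x = -0.4875484  ⇒  x = 0.50263, y = 0.22317
Xv-49: 50.263%, Xv-50: 22.317%.

22.317%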